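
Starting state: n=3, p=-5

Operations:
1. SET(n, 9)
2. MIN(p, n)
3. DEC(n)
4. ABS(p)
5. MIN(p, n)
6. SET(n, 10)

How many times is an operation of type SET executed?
2

Counting SET operations:
Step 1: SET(n, 9) ← SET
Step 6: SET(n, 10) ← SET
Total: 2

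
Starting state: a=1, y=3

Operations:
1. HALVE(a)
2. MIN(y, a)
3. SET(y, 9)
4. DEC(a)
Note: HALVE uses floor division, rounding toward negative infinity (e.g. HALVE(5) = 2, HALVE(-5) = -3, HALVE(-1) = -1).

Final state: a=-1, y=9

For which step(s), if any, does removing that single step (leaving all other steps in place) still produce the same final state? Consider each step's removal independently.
Step(s) 2

Testing removal of each single step:
Without step 1: final = a=0, y=9 (different)
Without step 2: final = a=-1, y=9 (same)
Without step 3: final = a=-1, y=0 (different)
Without step 4: final = a=0, y=9 (different)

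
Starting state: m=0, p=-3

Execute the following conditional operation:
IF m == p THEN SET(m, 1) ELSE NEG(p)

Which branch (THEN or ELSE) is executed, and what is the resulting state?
Branch: ELSE, Final state: m=0, p=3

Evaluating condition: m == p
m = 0, p = -3
Condition is False, so ELSE branch executes
After NEG(p): m=0, p=3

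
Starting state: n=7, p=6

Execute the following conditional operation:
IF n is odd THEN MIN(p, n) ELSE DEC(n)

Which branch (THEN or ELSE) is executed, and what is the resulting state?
Branch: THEN, Final state: n=7, p=6

Evaluating condition: n is odd
Condition is True, so THEN branch executes
After MIN(p, n): n=7, p=6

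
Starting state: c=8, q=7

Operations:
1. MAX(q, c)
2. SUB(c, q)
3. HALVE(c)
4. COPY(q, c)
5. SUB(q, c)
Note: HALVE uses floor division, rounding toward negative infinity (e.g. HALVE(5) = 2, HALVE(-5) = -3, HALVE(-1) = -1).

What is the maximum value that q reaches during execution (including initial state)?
8

Values of q at each step:
Initial: q = 7
After step 1: q = 8 ← maximum
After step 2: q = 8
After step 3: q = 8
After step 4: q = 0
After step 5: q = 0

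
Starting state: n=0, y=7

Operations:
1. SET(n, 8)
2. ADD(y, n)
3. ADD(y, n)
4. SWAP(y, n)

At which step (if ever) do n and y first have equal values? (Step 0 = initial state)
Never

n and y never become equal during execution.

Comparing values at each step:
Initial: n=0, y=7
After step 1: n=8, y=7
After step 2: n=8, y=15
After step 3: n=8, y=23
After step 4: n=23, y=8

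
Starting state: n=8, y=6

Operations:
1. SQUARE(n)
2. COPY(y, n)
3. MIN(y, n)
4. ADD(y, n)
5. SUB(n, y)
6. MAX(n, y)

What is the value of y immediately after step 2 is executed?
y = 64

Tracing y through execution:
Initial: y = 6
After step 1 (SQUARE(n)): y = 6
After step 2 (COPY(y, n)): y = 64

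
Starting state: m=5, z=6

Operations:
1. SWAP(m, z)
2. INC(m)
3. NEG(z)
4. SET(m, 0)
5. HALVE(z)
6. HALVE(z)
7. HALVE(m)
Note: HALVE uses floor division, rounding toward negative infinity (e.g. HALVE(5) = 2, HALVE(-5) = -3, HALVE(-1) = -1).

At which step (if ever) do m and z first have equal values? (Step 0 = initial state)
Never

m and z never become equal during execution.

Comparing values at each step:
Initial: m=5, z=6
After step 1: m=6, z=5
After step 2: m=7, z=5
After step 3: m=7, z=-5
After step 4: m=0, z=-5
After step 5: m=0, z=-3
After step 6: m=0, z=-2
After step 7: m=0, z=-2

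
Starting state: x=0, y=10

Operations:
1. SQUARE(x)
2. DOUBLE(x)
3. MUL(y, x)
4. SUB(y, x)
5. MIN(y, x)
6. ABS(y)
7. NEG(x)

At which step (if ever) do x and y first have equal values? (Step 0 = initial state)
Step 3

x and y first become equal after step 3.

Comparing values at each step:
Initial: x=0, y=10
After step 1: x=0, y=10
After step 2: x=0, y=10
After step 3: x=0, y=0 ← equal!
After step 4: x=0, y=0 ← equal!
After step 5: x=0, y=0 ← equal!
After step 6: x=0, y=0 ← equal!
After step 7: x=0, y=0 ← equal!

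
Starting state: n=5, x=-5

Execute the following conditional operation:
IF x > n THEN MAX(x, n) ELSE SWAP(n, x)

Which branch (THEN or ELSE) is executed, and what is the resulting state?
Branch: ELSE, Final state: n=-5, x=5

Evaluating condition: x > n
x = -5, n = 5
Condition is False, so ELSE branch executes
After SWAP(n, x): n=-5, x=5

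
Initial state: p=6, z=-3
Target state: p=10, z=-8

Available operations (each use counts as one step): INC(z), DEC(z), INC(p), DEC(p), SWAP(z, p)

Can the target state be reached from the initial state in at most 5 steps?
No

The target state cannot be reached within 5 steps.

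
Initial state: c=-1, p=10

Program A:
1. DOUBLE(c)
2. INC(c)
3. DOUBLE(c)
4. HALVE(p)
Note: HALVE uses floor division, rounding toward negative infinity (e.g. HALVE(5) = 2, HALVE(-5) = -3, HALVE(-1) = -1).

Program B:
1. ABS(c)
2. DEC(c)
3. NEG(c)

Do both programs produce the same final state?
No

Program A final state: c=-2, p=5
Program B final state: c=0, p=10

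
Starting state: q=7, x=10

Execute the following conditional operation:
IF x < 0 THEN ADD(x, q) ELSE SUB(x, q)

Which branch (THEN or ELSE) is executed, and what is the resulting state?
Branch: ELSE, Final state: q=7, x=3

Evaluating condition: x < 0
x = 10
Condition is False, so ELSE branch executes
After SUB(x, q): q=7, x=3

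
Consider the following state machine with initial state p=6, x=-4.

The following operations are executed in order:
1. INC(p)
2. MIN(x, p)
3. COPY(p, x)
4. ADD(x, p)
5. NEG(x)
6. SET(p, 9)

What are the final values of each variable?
{p: 9, x: 8}

Step-by-step execution:
Initial: p=6, x=-4
After step 1 (INC(p)): p=7, x=-4
After step 2 (MIN(x, p)): p=7, x=-4
After step 3 (COPY(p, x)): p=-4, x=-4
After step 4 (ADD(x, p)): p=-4, x=-8
After step 5 (NEG(x)): p=-4, x=8
After step 6 (SET(p, 9)): p=9, x=8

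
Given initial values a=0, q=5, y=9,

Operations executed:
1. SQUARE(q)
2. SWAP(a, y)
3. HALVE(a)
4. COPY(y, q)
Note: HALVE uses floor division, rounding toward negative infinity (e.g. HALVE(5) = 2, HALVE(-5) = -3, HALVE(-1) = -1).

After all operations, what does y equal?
y = 25

Tracing execution:
Step 1: SQUARE(q) → y = 9
Step 2: SWAP(a, y) → y = 0
Step 3: HALVE(a) → y = 0
Step 4: COPY(y, q) → y = 25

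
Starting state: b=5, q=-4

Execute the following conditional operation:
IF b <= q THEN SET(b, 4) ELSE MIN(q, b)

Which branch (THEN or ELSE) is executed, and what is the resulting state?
Branch: ELSE, Final state: b=5, q=-4

Evaluating condition: b <= q
b = 5, q = -4
Condition is False, so ELSE branch executes
After MIN(q, b): b=5, q=-4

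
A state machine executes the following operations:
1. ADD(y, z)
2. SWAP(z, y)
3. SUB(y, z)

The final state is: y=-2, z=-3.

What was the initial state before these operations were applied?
y=2, z=-5

Working backwards:
Final state: y=-2, z=-3
Before step 3 (SUB(y, z)): y=-5, z=-3
Before step 2 (SWAP(z, y)): y=-3, z=-5
Before step 1 (ADD(y, z)): y=2, z=-5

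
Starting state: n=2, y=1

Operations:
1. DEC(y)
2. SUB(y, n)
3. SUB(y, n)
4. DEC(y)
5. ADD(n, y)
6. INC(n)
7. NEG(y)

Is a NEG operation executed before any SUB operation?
No

First NEG: step 7
First SUB: step 2
Since 7 > 2, SUB comes first.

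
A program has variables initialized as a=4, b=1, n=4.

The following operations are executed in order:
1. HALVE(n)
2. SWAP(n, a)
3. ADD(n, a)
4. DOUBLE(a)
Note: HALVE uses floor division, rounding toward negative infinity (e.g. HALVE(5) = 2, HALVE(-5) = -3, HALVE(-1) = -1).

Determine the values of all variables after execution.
{a: 4, b: 1, n: 6}

Step-by-step execution:
Initial: a=4, b=1, n=4
After step 1 (HALVE(n)): a=4, b=1, n=2
After step 2 (SWAP(n, a)): a=2, b=1, n=4
After step 3 (ADD(n, a)): a=2, b=1, n=6
After step 4 (DOUBLE(a)): a=4, b=1, n=6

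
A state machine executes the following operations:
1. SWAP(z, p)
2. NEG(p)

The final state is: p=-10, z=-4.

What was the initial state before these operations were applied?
p=-4, z=10

Working backwards:
Final state: p=-10, z=-4
Before step 2 (NEG(p)): p=10, z=-4
Before step 1 (SWAP(z, p)): p=-4, z=10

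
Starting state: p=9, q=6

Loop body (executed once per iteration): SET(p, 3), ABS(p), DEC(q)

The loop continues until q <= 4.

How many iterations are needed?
2

Tracing iterations:
Initial: p=9, q=6
After iteration 1: p=3, q=5
After iteration 2: p=3, q=4
q <= 4 now holds, so the loop exits after 2 iterations.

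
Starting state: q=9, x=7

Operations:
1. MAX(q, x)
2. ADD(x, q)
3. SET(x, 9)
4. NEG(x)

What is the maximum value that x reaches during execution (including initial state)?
16

Values of x at each step:
Initial: x = 7
After step 1: x = 7
After step 2: x = 16 ← maximum
After step 3: x = 9
After step 4: x = -9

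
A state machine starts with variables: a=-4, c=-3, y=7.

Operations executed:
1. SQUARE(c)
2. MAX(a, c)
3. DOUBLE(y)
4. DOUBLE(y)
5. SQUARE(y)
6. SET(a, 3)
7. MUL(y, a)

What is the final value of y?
y = 2352

Tracing execution:
Step 1: SQUARE(c) → y = 7
Step 2: MAX(a, c) → y = 7
Step 3: DOUBLE(y) → y = 14
Step 4: DOUBLE(y) → y = 28
Step 5: SQUARE(y) → y = 784
Step 6: SET(a, 3) → y = 784
Step 7: MUL(y, a) → y = 2352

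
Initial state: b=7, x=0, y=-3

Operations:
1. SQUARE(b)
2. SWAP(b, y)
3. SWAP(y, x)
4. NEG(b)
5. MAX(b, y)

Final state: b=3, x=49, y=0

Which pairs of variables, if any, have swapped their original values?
None

Comparing initial and final values:
b: 7 → 3
x: 0 → 49
y: -3 → 0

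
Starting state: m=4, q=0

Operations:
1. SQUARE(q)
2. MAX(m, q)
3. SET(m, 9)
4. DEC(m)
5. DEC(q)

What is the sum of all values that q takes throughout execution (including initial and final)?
-1

Values of q at each step:
Initial: q = 0
After step 1: q = 0
After step 2: q = 0
After step 3: q = 0
After step 4: q = 0
After step 5: q = -1
Sum = 0 + 0 + 0 + 0 + 0 + -1 = -1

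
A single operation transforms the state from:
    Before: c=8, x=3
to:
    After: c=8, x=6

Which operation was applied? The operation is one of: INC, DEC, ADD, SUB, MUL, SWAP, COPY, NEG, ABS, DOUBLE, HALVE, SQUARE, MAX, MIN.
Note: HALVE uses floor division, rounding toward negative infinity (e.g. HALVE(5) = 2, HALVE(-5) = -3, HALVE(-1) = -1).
DOUBLE(x)

Analyzing the change:
Before: c=8, x=3
After: c=8, x=6
Variable x changed from 3 to 6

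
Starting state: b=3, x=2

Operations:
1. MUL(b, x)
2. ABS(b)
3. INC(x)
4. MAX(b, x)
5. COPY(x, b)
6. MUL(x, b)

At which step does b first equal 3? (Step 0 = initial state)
Step 0

Tracing b:
Initial: b = 3 ← first occurrence
After step 1: b = 6
After step 2: b = 6
After step 3: b = 6
After step 4: b = 6
After step 5: b = 6
After step 6: b = 6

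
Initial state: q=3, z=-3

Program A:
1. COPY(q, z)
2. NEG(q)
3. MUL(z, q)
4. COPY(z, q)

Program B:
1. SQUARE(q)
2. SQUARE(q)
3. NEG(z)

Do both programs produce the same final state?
No

Program A final state: q=3, z=3
Program B final state: q=81, z=3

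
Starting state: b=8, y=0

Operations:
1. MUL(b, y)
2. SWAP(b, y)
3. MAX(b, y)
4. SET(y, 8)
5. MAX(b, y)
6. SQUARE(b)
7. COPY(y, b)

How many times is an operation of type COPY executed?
1

Counting COPY operations:
Step 7: COPY(y, b) ← COPY
Total: 1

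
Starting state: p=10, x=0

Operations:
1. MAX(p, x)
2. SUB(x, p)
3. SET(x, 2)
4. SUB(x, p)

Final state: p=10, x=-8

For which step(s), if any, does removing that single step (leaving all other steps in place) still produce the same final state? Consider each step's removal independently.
Step(s) 1, 2

Testing removal of each single step:
Without step 1: final = p=10, x=-8 (same)
Without step 2: final = p=10, x=-8 (same)
Without step 3: final = p=10, x=-20 (different)
Without step 4: final = p=10, x=2 (different)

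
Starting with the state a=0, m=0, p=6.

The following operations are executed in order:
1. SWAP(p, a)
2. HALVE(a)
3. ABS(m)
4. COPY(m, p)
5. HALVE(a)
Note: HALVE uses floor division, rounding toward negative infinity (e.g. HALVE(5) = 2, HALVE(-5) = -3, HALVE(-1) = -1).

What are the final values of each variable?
{a: 1, m: 0, p: 0}

Step-by-step execution:
Initial: a=0, m=0, p=6
After step 1 (SWAP(p, a)): a=6, m=0, p=0
After step 2 (HALVE(a)): a=3, m=0, p=0
After step 3 (ABS(m)): a=3, m=0, p=0
After step 4 (COPY(m, p)): a=3, m=0, p=0
After step 5 (HALVE(a)): a=1, m=0, p=0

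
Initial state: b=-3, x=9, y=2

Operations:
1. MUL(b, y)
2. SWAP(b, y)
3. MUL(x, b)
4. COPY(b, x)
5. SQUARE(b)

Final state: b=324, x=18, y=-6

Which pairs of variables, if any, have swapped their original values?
None

Comparing initial and final values:
b: -3 → 324
y: 2 → -6
x: 9 → 18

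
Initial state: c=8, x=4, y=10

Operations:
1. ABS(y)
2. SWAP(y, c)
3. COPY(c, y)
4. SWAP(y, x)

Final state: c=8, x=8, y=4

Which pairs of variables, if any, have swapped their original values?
None

Comparing initial and final values:
c: 8 → 8
y: 10 → 4
x: 4 → 8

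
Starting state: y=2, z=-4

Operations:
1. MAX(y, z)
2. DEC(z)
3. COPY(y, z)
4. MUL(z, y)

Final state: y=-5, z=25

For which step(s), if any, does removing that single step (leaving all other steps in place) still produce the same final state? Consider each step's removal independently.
Step(s) 1

Testing removal of each single step:
Without step 1: final = y=-5, z=25 (same)
Without step 2: final = y=-4, z=16 (different)
Without step 3: final = y=2, z=-10 (different)
Without step 4: final = y=-5, z=-5 (different)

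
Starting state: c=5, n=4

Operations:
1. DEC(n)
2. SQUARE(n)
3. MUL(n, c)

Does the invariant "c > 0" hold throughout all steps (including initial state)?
Yes

The invariant holds at every step.

State at each step:
Initial: c=5, n=4
After step 1: c=5, n=3
After step 2: c=5, n=9
After step 3: c=5, n=45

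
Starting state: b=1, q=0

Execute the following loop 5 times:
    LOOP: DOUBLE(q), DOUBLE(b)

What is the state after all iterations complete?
b=32, q=0

Iteration trace:
Start: b=1, q=0
After iteration 1: b=2, q=0
After iteration 2: b=4, q=0
After iteration 3: b=8, q=0
After iteration 4: b=16, q=0
After iteration 5: b=32, q=0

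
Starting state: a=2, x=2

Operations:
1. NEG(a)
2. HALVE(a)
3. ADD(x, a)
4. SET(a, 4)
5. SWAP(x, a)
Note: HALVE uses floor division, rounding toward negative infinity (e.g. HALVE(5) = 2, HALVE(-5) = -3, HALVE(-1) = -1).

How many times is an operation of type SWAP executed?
1

Counting SWAP operations:
Step 5: SWAP(x, a) ← SWAP
Total: 1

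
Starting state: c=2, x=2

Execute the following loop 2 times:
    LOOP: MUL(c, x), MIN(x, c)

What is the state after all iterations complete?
c=8, x=2

Iteration trace:
Start: c=2, x=2
After iteration 1: c=4, x=2
After iteration 2: c=8, x=2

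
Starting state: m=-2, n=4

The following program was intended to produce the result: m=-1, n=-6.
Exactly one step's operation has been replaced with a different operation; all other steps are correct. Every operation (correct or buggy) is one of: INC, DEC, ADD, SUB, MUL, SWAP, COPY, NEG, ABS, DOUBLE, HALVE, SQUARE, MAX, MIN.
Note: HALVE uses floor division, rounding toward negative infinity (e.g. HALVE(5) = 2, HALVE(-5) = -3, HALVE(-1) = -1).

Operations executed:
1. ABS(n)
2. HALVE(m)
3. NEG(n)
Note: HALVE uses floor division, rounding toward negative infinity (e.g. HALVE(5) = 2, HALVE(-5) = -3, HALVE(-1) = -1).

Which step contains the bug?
Step 1

Trace with buggy code:
Initial: m=-2, n=4
After step 1: m=-2, n=4
After step 2: m=-1, n=4
After step 3: m=-1, n=-4
Actual final m=-1, n=-4 ≠ expected m=-1, n=-6.
Step 1 is the only position where a single-operation replacement can produce the expected result.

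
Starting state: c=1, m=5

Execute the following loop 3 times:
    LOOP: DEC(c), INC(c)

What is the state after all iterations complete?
c=1, m=5

Iteration trace:
Start: c=1, m=5
After iteration 1: c=1, m=5
After iteration 2: c=1, m=5
After iteration 3: c=1, m=5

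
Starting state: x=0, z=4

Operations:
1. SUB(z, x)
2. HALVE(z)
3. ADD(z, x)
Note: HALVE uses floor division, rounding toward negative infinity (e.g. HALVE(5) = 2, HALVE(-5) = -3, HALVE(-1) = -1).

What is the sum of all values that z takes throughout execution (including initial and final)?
12

Values of z at each step:
Initial: z = 4
After step 1: z = 4
After step 2: z = 2
After step 3: z = 2
Sum = 4 + 4 + 2 + 2 = 12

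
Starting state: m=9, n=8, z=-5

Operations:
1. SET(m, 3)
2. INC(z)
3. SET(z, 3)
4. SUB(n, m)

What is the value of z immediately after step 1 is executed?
z = -5

Tracing z through execution:
Initial: z = -5
After step 1 (SET(m, 3)): z = -5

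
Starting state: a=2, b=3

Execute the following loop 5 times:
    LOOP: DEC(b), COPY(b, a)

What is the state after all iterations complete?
a=2, b=2

Iteration trace:
Start: a=2, b=3
After iteration 1: a=2, b=2
After iteration 2: a=2, b=2
After iteration 3: a=2, b=2
After iteration 4: a=2, b=2
After iteration 5: a=2, b=2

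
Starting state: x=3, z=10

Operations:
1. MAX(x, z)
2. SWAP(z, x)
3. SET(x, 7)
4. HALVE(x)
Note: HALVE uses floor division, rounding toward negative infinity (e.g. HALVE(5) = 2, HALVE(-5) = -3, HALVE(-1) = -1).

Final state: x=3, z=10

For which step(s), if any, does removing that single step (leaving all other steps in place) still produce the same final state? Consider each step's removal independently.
Step(s) 2

Testing removal of each single step:
Without step 1: final = x=3, z=3 (different)
Without step 2: final = x=3, z=10 (same)
Without step 3: final = x=5, z=10 (different)
Without step 4: final = x=7, z=10 (different)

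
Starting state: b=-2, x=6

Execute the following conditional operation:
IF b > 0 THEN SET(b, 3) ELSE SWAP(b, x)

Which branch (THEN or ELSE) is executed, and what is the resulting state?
Branch: ELSE, Final state: b=6, x=-2

Evaluating condition: b > 0
b = -2
Condition is False, so ELSE branch executes
After SWAP(b, x): b=6, x=-2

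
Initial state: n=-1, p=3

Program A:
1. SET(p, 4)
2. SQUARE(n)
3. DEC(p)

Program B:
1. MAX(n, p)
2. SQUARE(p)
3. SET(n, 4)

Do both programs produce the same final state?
No

Program A final state: n=1, p=3
Program B final state: n=4, p=9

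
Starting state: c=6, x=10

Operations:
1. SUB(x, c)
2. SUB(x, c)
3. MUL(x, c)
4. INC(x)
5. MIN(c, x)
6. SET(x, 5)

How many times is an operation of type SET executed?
1

Counting SET operations:
Step 6: SET(x, 5) ← SET
Total: 1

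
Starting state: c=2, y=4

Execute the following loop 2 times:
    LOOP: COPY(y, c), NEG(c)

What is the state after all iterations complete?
c=2, y=-2

Iteration trace:
Start: c=2, y=4
After iteration 1: c=-2, y=2
After iteration 2: c=2, y=-2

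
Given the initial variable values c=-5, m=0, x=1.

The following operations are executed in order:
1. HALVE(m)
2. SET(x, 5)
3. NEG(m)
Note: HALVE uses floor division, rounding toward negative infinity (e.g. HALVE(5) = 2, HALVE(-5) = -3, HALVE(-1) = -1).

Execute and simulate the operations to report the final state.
{c: -5, m: 0, x: 5}

Step-by-step execution:
Initial: c=-5, m=0, x=1
After step 1 (HALVE(m)): c=-5, m=0, x=1
After step 2 (SET(x, 5)): c=-5, m=0, x=5
After step 3 (NEG(m)): c=-5, m=0, x=5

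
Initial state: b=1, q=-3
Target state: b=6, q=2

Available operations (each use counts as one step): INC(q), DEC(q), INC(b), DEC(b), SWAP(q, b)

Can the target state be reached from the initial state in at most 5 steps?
No

The target state cannot be reached within 5 steps.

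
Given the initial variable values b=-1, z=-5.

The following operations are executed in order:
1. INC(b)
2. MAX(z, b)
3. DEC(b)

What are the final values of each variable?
{b: -1, z: 0}

Step-by-step execution:
Initial: b=-1, z=-5
After step 1 (INC(b)): b=0, z=-5
After step 2 (MAX(z, b)): b=0, z=0
After step 3 (DEC(b)): b=-1, z=0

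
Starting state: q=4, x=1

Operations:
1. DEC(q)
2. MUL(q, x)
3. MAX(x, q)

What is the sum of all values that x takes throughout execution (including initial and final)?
6

Values of x at each step:
Initial: x = 1
After step 1: x = 1
After step 2: x = 1
After step 3: x = 3
Sum = 1 + 1 + 1 + 3 = 6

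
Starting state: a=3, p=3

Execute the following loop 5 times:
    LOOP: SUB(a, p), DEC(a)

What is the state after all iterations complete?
a=-17, p=3

Iteration trace:
Start: a=3, p=3
After iteration 1: a=-1, p=3
After iteration 2: a=-5, p=3
After iteration 3: a=-9, p=3
After iteration 4: a=-13, p=3
After iteration 5: a=-17, p=3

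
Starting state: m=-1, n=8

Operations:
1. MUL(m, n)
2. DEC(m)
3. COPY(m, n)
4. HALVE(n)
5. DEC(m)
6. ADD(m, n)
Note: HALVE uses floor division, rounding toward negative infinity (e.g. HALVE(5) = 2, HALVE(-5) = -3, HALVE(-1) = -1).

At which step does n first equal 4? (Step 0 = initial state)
Step 4

Tracing n:
Initial: n = 8
After step 1: n = 8
After step 2: n = 8
After step 3: n = 8
After step 4: n = 4 ← first occurrence
After step 5: n = 4
After step 6: n = 4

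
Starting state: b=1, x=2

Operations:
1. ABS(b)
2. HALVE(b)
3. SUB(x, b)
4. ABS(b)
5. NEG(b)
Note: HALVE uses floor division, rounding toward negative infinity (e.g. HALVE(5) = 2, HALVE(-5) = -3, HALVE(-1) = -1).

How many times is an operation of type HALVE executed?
1

Counting HALVE operations:
Step 2: HALVE(b) ← HALVE
Total: 1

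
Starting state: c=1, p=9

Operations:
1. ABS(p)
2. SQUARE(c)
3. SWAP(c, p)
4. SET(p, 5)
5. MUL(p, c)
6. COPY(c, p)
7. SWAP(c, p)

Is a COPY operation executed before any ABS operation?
No

First COPY: step 6
First ABS: step 1
Since 6 > 1, ABS comes first.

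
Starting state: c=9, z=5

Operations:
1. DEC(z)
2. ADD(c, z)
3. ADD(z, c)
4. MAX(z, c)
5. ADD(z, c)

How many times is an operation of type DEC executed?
1

Counting DEC operations:
Step 1: DEC(z) ← DEC
Total: 1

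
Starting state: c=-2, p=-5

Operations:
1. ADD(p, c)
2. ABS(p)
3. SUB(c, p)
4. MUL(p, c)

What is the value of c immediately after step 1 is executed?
c = -2

Tracing c through execution:
Initial: c = -2
After step 1 (ADD(p, c)): c = -2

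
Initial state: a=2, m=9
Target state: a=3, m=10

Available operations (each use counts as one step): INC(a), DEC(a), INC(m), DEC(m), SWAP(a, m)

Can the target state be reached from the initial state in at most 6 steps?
Yes

Path (2 steps): INC(a) → INC(m)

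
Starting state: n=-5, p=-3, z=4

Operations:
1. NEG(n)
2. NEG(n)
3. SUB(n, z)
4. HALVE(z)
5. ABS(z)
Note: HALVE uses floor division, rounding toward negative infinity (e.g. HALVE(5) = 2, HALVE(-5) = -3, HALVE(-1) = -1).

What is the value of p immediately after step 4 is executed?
p = -3

Tracing p through execution:
Initial: p = -3
After step 1 (NEG(n)): p = -3
After step 2 (NEG(n)): p = -3
After step 3 (SUB(n, z)): p = -3
After step 4 (HALVE(z)): p = -3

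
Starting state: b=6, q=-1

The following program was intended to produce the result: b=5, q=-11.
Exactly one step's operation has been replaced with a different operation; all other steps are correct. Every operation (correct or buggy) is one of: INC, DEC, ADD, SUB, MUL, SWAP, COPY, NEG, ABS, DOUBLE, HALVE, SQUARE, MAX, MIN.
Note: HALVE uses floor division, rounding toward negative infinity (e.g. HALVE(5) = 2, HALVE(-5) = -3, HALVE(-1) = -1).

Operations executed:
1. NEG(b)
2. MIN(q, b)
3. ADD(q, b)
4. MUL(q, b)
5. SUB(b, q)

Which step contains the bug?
Step 4

Trace with buggy code:
Initial: b=6, q=-1
After step 1: b=-6, q=-1
After step 2: b=-6, q=-6
After step 3: b=-6, q=-12
After step 4: b=-6, q=72
After step 5: b=-78, q=72
Actual final b=-78, q=72 ≠ expected b=5, q=-11.
Step 4 is the only position where a single-operation replacement can produce the expected result.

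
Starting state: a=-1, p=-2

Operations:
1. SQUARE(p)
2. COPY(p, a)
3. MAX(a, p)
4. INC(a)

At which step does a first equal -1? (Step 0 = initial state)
Step 0

Tracing a:
Initial: a = -1 ← first occurrence
After step 1: a = -1
After step 2: a = -1
After step 3: a = -1
After step 4: a = 0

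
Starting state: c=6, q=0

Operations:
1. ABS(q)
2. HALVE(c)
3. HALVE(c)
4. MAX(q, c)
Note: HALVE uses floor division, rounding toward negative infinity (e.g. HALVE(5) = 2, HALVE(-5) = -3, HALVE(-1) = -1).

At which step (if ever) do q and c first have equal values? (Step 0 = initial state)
Step 4

q and c first become equal after step 4.

Comparing values at each step:
Initial: q=0, c=6
After step 1: q=0, c=6
After step 2: q=0, c=3
After step 3: q=0, c=1
After step 4: q=1, c=1 ← equal!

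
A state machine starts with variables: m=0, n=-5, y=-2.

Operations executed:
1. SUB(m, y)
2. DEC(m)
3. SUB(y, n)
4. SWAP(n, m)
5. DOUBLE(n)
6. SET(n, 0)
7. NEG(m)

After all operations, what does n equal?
n = 0

Tracing execution:
Step 1: SUB(m, y) → n = -5
Step 2: DEC(m) → n = -5
Step 3: SUB(y, n) → n = -5
Step 4: SWAP(n, m) → n = 1
Step 5: DOUBLE(n) → n = 2
Step 6: SET(n, 0) → n = 0
Step 7: NEG(m) → n = 0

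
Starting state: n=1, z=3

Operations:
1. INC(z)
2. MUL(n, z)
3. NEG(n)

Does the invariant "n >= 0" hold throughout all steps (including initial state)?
No, violated after step 3

The invariant is violated after step 3.

State at each step:
Initial: n=1, z=3
After step 1: n=1, z=4
After step 2: n=4, z=4
After step 3: n=-4, z=4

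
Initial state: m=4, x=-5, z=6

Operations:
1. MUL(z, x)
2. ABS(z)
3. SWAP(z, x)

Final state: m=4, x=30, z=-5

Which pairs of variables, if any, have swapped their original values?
None

Comparing initial and final values:
m: 4 → 4
x: -5 → 30
z: 6 → -5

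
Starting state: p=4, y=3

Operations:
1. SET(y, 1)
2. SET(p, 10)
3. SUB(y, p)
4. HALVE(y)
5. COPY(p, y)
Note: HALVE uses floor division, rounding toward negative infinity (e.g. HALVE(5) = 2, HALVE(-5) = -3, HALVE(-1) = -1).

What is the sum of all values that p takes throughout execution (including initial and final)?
33

Values of p at each step:
Initial: p = 4
After step 1: p = 4
After step 2: p = 10
After step 3: p = 10
After step 4: p = 10
After step 5: p = -5
Sum = 4 + 4 + 10 + 10 + 10 + -5 = 33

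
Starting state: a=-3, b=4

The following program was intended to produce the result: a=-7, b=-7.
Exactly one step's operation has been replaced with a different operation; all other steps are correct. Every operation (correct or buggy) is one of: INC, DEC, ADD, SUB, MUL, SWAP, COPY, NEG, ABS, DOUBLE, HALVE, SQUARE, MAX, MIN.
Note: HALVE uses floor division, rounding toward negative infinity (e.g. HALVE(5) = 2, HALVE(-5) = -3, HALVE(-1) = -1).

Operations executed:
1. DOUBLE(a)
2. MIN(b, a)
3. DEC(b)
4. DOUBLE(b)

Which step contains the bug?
Step 4

Trace with buggy code:
Initial: a=-3, b=4
After step 1: a=-6, b=4
After step 2: a=-6, b=-6
After step 3: a=-6, b=-7
After step 4: a=-6, b=-14
Actual final a=-6, b=-14 ≠ expected a=-7, b=-7.
Step 4 is the only position where a single-operation replacement can produce the expected result.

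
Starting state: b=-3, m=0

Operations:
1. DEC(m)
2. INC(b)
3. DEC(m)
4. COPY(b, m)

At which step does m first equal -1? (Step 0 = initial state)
Step 1

Tracing m:
Initial: m = 0
After step 1: m = -1 ← first occurrence
After step 2: m = -1
After step 3: m = -2
After step 4: m = -2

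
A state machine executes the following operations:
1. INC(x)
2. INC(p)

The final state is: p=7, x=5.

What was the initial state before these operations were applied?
p=6, x=4

Working backwards:
Final state: p=7, x=5
Before step 2 (INC(p)): p=6, x=5
Before step 1 (INC(x)): p=6, x=4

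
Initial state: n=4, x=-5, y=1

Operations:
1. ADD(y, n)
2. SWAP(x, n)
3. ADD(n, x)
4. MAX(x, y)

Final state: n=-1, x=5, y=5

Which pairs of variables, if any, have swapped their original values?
None

Comparing initial and final values:
y: 1 → 5
n: 4 → -1
x: -5 → 5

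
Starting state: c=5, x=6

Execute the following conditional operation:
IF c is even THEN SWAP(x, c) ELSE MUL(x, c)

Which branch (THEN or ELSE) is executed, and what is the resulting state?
Branch: ELSE, Final state: c=5, x=30

Evaluating condition: c is even
Condition is False, so ELSE branch executes
After MUL(x, c): c=5, x=30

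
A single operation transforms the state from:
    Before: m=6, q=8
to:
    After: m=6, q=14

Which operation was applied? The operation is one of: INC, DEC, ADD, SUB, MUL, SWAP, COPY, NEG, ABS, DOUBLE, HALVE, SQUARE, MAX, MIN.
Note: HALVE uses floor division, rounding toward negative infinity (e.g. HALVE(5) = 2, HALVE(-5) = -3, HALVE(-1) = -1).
ADD(q, m)

Analyzing the change:
Before: m=6, q=8
After: m=6, q=14
Variable q changed from 8 to 14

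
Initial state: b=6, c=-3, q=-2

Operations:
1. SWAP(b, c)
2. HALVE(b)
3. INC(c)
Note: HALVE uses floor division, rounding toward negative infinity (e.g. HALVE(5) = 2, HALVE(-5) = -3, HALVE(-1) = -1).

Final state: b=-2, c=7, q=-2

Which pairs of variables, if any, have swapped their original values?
None

Comparing initial and final values:
b: 6 → -2
c: -3 → 7
q: -2 → -2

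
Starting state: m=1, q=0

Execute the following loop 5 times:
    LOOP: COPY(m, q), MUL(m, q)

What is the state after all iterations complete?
m=0, q=0

Iteration trace:
Start: m=1, q=0
After iteration 1: m=0, q=0
After iteration 2: m=0, q=0
After iteration 3: m=0, q=0
After iteration 4: m=0, q=0
After iteration 5: m=0, q=0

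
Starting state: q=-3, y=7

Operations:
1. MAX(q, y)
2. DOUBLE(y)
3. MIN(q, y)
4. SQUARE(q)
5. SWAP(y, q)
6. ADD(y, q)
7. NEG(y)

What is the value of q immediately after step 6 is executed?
q = 14

Tracing q through execution:
Initial: q = -3
After step 1 (MAX(q, y)): q = 7
After step 2 (DOUBLE(y)): q = 7
After step 3 (MIN(q, y)): q = 7
After step 4 (SQUARE(q)): q = 49
After step 5 (SWAP(y, q)): q = 14
After step 6 (ADD(y, q)): q = 14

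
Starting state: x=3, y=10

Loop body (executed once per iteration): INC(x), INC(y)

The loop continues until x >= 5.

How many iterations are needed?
2

Tracing iterations:
Initial: x=3, y=10
After iteration 1: x=4, y=11
After iteration 2: x=5, y=12
x >= 5 now holds, so the loop exits after 2 iterations.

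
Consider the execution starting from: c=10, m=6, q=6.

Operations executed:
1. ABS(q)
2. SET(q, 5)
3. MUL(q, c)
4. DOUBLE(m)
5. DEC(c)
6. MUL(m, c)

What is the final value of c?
c = 9

Tracing execution:
Step 1: ABS(q) → c = 10
Step 2: SET(q, 5) → c = 10
Step 3: MUL(q, c) → c = 10
Step 4: DOUBLE(m) → c = 10
Step 5: DEC(c) → c = 9
Step 6: MUL(m, c) → c = 9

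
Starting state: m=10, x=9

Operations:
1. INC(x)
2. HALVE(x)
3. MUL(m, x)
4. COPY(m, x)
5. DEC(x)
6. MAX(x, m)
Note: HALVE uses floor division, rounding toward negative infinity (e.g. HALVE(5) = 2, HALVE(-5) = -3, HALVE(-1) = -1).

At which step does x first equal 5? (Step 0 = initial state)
Step 2

Tracing x:
Initial: x = 9
After step 1: x = 10
After step 2: x = 5 ← first occurrence
After step 3: x = 5
After step 4: x = 5
After step 5: x = 4
After step 6: x = 5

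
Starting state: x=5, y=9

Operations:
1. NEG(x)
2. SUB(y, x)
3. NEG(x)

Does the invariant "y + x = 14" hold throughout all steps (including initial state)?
No, violated after step 1

The invariant is violated after step 1.

State at each step:
Initial: x=5, y=9
After step 1: x=-5, y=9
After step 2: x=-5, y=14
After step 3: x=5, y=14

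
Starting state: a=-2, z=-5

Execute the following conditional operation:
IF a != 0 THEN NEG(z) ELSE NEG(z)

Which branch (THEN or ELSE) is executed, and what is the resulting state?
Branch: THEN, Final state: a=-2, z=5

Evaluating condition: a != 0
a = -2
Condition is True, so THEN branch executes
After NEG(z): a=-2, z=5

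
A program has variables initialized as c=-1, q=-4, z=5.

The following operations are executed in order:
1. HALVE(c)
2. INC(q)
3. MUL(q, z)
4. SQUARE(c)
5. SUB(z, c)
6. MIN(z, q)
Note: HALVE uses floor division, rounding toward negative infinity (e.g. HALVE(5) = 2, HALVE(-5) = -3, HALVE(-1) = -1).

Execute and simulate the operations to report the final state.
{c: 1, q: -15, z: -15}

Step-by-step execution:
Initial: c=-1, q=-4, z=5
After step 1 (HALVE(c)): c=-1, q=-4, z=5
After step 2 (INC(q)): c=-1, q=-3, z=5
After step 3 (MUL(q, z)): c=-1, q=-15, z=5
After step 4 (SQUARE(c)): c=1, q=-15, z=5
After step 5 (SUB(z, c)): c=1, q=-15, z=4
After step 6 (MIN(z, q)): c=1, q=-15, z=-15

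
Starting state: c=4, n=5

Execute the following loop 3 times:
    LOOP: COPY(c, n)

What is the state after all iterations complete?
c=5, n=5

Iteration trace:
Start: c=4, n=5
After iteration 1: c=5, n=5
After iteration 2: c=5, n=5
After iteration 3: c=5, n=5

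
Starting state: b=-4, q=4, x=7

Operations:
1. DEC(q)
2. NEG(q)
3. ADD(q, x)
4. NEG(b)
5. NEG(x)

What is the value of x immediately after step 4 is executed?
x = 7

Tracing x through execution:
Initial: x = 7
After step 1 (DEC(q)): x = 7
After step 2 (NEG(q)): x = 7
After step 3 (ADD(q, x)): x = 7
After step 4 (NEG(b)): x = 7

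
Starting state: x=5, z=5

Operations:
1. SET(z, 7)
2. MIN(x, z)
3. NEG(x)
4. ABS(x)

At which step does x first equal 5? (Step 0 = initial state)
Step 0

Tracing x:
Initial: x = 5 ← first occurrence
After step 1: x = 5
After step 2: x = 5
After step 3: x = -5
After step 4: x = 5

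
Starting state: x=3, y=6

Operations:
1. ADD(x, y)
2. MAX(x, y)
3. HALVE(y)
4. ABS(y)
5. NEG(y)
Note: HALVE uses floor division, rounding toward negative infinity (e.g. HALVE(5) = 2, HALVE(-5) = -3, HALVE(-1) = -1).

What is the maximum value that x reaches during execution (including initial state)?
9

Values of x at each step:
Initial: x = 3
After step 1: x = 9 ← maximum
After step 2: x = 9
After step 3: x = 9
After step 4: x = 9
After step 5: x = 9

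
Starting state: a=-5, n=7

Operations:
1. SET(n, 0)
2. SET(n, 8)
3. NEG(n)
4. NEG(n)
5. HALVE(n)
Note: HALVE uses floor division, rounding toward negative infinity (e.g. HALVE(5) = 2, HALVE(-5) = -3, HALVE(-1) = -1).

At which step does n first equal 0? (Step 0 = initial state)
Step 1

Tracing n:
Initial: n = 7
After step 1: n = 0 ← first occurrence
After step 2: n = 8
After step 3: n = -8
After step 4: n = 8
After step 5: n = 4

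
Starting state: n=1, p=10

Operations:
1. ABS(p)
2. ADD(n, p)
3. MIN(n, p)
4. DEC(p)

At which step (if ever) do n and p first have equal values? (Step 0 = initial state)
Step 3

n and p first become equal after step 3.

Comparing values at each step:
Initial: n=1, p=10
After step 1: n=1, p=10
After step 2: n=11, p=10
After step 3: n=10, p=10 ← equal!
After step 4: n=10, p=9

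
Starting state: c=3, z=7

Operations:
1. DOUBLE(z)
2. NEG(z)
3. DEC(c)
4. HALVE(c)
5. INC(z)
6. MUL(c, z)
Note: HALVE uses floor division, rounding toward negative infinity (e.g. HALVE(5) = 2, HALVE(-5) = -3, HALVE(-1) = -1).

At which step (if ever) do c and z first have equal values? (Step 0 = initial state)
Step 6

c and z first become equal after step 6.

Comparing values at each step:
Initial: c=3, z=7
After step 1: c=3, z=14
After step 2: c=3, z=-14
After step 3: c=2, z=-14
After step 4: c=1, z=-14
After step 5: c=1, z=-13
After step 6: c=-13, z=-13 ← equal!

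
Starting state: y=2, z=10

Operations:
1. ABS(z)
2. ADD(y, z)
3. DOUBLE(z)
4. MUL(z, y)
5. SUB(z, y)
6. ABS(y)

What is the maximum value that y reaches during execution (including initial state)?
12

Values of y at each step:
Initial: y = 2
After step 1: y = 2
After step 2: y = 12 ← maximum
After step 3: y = 12
After step 4: y = 12
After step 5: y = 12
After step 6: y = 12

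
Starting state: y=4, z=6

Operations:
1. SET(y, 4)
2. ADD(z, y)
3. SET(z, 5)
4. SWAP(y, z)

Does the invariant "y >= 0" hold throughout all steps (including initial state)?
Yes

The invariant holds at every step.

State at each step:
Initial: y=4, z=6
After step 1: y=4, z=6
After step 2: y=4, z=10
After step 3: y=4, z=5
After step 4: y=5, z=4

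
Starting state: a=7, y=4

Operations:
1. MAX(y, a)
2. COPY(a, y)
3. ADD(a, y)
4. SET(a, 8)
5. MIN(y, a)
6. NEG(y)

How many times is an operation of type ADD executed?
1

Counting ADD operations:
Step 3: ADD(a, y) ← ADD
Total: 1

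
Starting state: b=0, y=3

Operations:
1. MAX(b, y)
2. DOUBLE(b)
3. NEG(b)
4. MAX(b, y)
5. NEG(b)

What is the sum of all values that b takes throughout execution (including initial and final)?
3

Values of b at each step:
Initial: b = 0
After step 1: b = 3
After step 2: b = 6
After step 3: b = -6
After step 4: b = 3
After step 5: b = -3
Sum = 0 + 3 + 6 + -6 + 3 + -3 = 3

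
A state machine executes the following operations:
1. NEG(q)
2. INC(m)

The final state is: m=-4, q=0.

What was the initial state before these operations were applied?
m=-5, q=0

Working backwards:
Final state: m=-4, q=0
Before step 2 (INC(m)): m=-5, q=0
Before step 1 (NEG(q)): m=-5, q=0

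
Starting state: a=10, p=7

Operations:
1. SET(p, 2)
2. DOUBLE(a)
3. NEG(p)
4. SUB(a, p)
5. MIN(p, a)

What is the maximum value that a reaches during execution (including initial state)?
22

Values of a at each step:
Initial: a = 10
After step 1: a = 10
After step 2: a = 20
After step 3: a = 20
After step 4: a = 22 ← maximum
After step 5: a = 22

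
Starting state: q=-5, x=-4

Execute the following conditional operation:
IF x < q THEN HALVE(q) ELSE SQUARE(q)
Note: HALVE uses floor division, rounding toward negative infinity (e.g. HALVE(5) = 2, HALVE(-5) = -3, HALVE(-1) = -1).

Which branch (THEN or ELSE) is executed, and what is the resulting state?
Branch: ELSE, Final state: q=25, x=-4

Evaluating condition: x < q
x = -4, q = -5
Condition is False, so ELSE branch executes
After SQUARE(q): q=25, x=-4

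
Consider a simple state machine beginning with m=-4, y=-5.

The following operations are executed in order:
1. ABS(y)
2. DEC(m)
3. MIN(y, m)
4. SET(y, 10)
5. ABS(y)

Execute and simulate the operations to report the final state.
{m: -5, y: 10}

Step-by-step execution:
Initial: m=-4, y=-5
After step 1 (ABS(y)): m=-4, y=5
After step 2 (DEC(m)): m=-5, y=5
After step 3 (MIN(y, m)): m=-5, y=-5
After step 4 (SET(y, 10)): m=-5, y=10
After step 5 (ABS(y)): m=-5, y=10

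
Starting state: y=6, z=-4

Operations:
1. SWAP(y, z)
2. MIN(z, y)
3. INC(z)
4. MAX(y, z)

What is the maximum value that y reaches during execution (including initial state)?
6

Values of y at each step:
Initial: y = 6 ← maximum
After step 1: y = -4
After step 2: y = -4
After step 3: y = -4
After step 4: y = -3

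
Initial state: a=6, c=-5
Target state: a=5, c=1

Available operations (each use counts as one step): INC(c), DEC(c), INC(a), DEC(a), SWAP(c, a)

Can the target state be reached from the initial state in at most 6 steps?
No

The target state cannot be reached within 6 steps.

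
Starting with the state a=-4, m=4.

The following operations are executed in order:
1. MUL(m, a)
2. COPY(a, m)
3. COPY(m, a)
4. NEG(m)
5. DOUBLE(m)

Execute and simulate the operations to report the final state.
{a: -16, m: 32}

Step-by-step execution:
Initial: a=-4, m=4
After step 1 (MUL(m, a)): a=-4, m=-16
After step 2 (COPY(a, m)): a=-16, m=-16
After step 3 (COPY(m, a)): a=-16, m=-16
After step 4 (NEG(m)): a=-16, m=16
After step 5 (DOUBLE(m)): a=-16, m=32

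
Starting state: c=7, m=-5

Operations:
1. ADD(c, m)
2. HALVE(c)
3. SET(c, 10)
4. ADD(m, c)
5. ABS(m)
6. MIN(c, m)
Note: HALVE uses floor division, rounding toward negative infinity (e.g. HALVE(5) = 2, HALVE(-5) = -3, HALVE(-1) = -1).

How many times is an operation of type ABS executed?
1

Counting ABS operations:
Step 5: ABS(m) ← ABS
Total: 1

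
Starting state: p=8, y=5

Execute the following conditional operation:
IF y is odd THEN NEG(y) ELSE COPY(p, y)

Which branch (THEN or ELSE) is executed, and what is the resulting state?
Branch: THEN, Final state: p=8, y=-5

Evaluating condition: y is odd
Condition is True, so THEN branch executes
After NEG(y): p=8, y=-5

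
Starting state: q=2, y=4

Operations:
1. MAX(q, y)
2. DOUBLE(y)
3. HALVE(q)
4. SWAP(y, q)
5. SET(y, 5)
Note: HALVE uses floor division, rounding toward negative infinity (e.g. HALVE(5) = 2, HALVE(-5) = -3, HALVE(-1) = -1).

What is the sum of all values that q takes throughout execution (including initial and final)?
28

Values of q at each step:
Initial: q = 2
After step 1: q = 4
After step 2: q = 4
After step 3: q = 2
After step 4: q = 8
After step 5: q = 8
Sum = 2 + 4 + 4 + 2 + 8 + 8 = 28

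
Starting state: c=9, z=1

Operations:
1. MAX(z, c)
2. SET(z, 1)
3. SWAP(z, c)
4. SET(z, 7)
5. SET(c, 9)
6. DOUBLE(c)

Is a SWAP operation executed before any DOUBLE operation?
Yes

First SWAP: step 3
First DOUBLE: step 6
Since 3 < 6, SWAP comes first.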